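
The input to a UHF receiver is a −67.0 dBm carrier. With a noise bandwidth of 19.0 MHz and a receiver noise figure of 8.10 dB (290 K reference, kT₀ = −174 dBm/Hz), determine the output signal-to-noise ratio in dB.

Noise floor: N = −174 + 10 log₁₀(B) + NF
10 log₁₀(1.90×10⁷) = 72.79 dB
N = −174 + 72.79 + 8.10 = −93.11 dBm
SNR = P_sig − N = −67.0 − (−93.11) = 26.11 dB → 26.1 dB

26.1 dB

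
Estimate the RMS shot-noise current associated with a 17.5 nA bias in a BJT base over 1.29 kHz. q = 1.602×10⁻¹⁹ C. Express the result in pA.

2.69 pA

I_n = √(2qI·B)
2qI·B = 2 × 1.602×10⁻¹⁹ × 1.75×10⁻⁸ × 1.29×10³ = 7.23×10⁻²⁴ A²
I_n = √(7.23×10⁻²⁴) = 2.69×10⁻¹² A = 2.69 pA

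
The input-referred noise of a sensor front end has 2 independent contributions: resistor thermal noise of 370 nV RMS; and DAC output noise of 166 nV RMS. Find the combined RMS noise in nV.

Uncorrelated sources add in power (mean-square): V_tot = √(ΣV_i²)
V_tot = √[(3.70×10⁻⁷)² + (1.66×10⁻⁷)²] = 4.06×10⁻⁷ V = 406 nV

406 nV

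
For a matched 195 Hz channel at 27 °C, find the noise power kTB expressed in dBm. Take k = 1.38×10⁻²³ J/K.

−150.9 dBm

T = 27 °C + 273.15 = 300.15 K
P_n = kTB = 1.38×10⁻²³ × 300.15 × 1.95×10² = 8.08×10⁻¹⁹ W
In dBm: 10 log₁₀(8.08×10⁻¹⁹ / 10⁻³) = −150.9 dBm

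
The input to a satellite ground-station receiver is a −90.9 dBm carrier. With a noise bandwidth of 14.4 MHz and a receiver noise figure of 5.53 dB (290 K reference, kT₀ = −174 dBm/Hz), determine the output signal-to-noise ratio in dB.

6.0 dB

Noise floor: N = −174 + 10 log₁₀(B) + NF
10 log₁₀(1.44×10⁷) = 71.58 dB
N = −174 + 71.58 + 5.53 = −96.89 dBm
SNR = P_sig − N = −90.9 − (−96.89) = 5.99 dB → 6.0 dB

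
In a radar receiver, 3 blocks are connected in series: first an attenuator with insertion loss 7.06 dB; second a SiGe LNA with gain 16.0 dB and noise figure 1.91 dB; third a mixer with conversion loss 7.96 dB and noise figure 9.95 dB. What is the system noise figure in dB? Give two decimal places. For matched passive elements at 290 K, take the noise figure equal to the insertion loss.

Convert to linear (a loss of L dB is a gain of −L dB): F_i = 10^(NF_i/10), G_i = 10^(G_i,dB/10)
  Stage 1: F_1 = 10^(7.06/10) = 5.082, G_1 = 10^(−7.06/10) = 0.1968
  Stage 2: F_2 = 10^(1.91/10) = 1.552, G_2 = 10^(16.0/10) = 39.81
  Stage 3: F_3 = 10^(9.95/10) = 9.886, G_3 = 10^(−7.96/10) = 0.1600
Friis cascade:
  F = 5.082 + (1.552 − 1)/0.1968 + (9.886 − 1)/7.834 = 9.023
NF = 10 log₁₀(9.023) = 9.55 dB

9.55 dB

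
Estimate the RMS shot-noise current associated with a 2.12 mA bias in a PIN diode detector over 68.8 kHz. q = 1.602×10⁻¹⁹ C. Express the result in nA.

I_n = √(2qI·B)
2qI·B = 2 × 1.602×10⁻¹⁹ × 2.12×10⁻³ × 6.88×10⁴ = 4.67×10⁻¹⁷ A²
I_n = √(4.67×10⁻¹⁷) = 6.84×10⁻⁹ A = 6.84 nA

6.84 nA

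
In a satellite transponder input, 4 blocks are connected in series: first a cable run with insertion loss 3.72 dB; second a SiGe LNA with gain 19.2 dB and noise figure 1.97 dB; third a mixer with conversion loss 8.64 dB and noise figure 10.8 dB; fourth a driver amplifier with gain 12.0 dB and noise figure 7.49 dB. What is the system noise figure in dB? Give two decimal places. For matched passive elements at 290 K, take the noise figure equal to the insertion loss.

6.97 dB

Convert to linear (a loss of L dB is a gain of −L dB): F_i = 10^(NF_i/10), G_i = 10^(G_i,dB/10)
  Stage 1: F_1 = 10^(3.72/10) = 2.355, G_1 = 10^(−3.72/10) = 0.4246
  Stage 2: F_2 = 10^(1.97/10) = 1.574, G_2 = 10^(19.2/10) = 83.18
  Stage 3: F_3 = 10^(10.8/10) = 12.02, G_3 = 10^(−8.64/10) = 0.1368
  Stage 4: F_4 = 10^(7.49/10) = 5.610, G_4 = 10^(12.0/10) = 15.85
Friis cascade:
  F = 2.355 + (1.574 − 1)/0.4246 + (12.02 − 1)/35.32 + (5.610 − 1)/4.831 = 4.973
NF = 10 log₁₀(4.973) = 6.97 dB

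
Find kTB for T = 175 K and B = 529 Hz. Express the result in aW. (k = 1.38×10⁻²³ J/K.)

P_n = kTB = 1.38×10⁻²³ × 175 × 5.29×10² = 1.28×10⁻¹⁸ W = 1.28 aW

1.28 aW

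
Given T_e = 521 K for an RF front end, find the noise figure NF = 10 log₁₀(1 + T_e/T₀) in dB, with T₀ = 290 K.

4.47 dB

F = 1 + T_e/T₀ = 1 + 521/290 = 2.79655
NF = 10 log₁₀(2.79655) = 4.47 dB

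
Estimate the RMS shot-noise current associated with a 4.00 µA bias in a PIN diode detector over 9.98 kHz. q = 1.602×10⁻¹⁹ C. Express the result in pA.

113 pA

I_n = √(2qI·B)
2qI·B = 2 × 1.602×10⁻¹⁹ × 4.00×10⁻⁶ × 9.98×10³ = 1.28×10⁻²⁰ A²
I_n = √(1.28×10⁻²⁰) = 1.13×10⁻¹⁰ A = 113 pA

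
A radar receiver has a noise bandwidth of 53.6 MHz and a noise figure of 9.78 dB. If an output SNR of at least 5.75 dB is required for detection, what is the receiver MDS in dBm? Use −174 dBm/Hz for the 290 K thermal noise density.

−81.2 dBm

Sensitivity = −174 + 10 log₁₀(B) + NF + SNR_min
= −174 + 77.29 + 9.78 + 5.75
= −81.18 dBm → −81.2 dBm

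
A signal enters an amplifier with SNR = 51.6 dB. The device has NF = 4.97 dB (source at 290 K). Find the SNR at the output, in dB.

46.63 dB

By definition F = SNR_in/SNR_out, so in dB: SNR_out = SNR_in − NF
SNR_out = 51.6 − 4.97 = 46.63 dB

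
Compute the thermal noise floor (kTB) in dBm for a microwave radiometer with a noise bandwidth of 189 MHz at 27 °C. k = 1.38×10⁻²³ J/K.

T = 27 °C + 273.15 = 300.15 K
P_n = kTB = 1.38×10⁻²³ × 300.15 × 1.89×10⁸ = 7.83×10⁻¹³ W
In dBm: 10 log₁₀(7.83×10⁻¹³ / 10⁻³) = −91.1 dBm

−91.1 dBm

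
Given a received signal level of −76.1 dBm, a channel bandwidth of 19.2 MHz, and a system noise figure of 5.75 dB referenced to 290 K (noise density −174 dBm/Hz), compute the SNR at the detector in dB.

Noise floor: N = −174 + 10 log₁₀(B) + NF
10 log₁₀(1.92×10⁷) = 72.83 dB
N = −174 + 72.83 + 5.75 = −95.42 dBm
SNR = P_sig − N = −76.1 − (−95.42) = 19.32 dB → 19.3 dB

19.3 dB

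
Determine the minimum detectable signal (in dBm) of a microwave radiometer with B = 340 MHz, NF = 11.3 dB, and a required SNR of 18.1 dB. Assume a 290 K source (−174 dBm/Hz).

−59.3 dBm

Sensitivity = −174 + 10 log₁₀(B) + NF + SNR_min
= −174 + 85.31 + 11.3 + 18.1
= −59.29 dBm → −59.3 dBm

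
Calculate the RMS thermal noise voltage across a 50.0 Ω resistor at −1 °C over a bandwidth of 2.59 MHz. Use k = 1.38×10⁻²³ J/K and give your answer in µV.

1.39 µV

T = −1 °C + 273.15 = 272.15 K
V_n = √(4kTRB)
4kTRB = 4 × 1.38×10⁻²³ × 272.15 × 5.00×10¹ × 2.59×10⁶ = 1.95×10⁻¹² V²
V_n = √(1.95×10⁻¹²) = 1.39×10⁻⁶ V = 1.39 µV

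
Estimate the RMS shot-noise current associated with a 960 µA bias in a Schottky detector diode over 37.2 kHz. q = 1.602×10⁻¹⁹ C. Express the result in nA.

I_n = √(2qI·B)
2qI·B = 2 × 1.602×10⁻¹⁹ × 9.60×10⁻⁴ × 3.72×10⁴ = 1.14×10⁻¹⁷ A²
I_n = √(1.14×10⁻¹⁷) = 3.38×10⁻⁹ A = 3.38 nA

3.38 nA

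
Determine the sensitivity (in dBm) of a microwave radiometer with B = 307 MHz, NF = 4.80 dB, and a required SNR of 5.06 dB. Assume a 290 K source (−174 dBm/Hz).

−79.3 dBm

Sensitivity = −174 + 10 log₁₀(B) + NF + SNR_min
= −174 + 84.87 + 4.80 + 5.06
= −79.27 dBm → −79.3 dBm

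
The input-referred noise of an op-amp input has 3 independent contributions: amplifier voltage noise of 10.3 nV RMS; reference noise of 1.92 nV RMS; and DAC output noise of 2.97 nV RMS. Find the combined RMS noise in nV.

Uncorrelated sources add in power (mean-square): V_tot = √(ΣV_i²)
V_tot = √[(1.03×10⁻⁸)² + (1.92×10⁻⁹)² + (2.97×10⁻⁹)²] = 1.09×10⁻⁸ V = 10.9 nV

10.9 nV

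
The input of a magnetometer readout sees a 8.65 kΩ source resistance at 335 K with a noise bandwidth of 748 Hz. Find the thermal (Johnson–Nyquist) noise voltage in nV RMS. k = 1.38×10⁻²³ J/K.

346 nV

V_n = √(4kTRB)
4kTRB = 4 × 1.38×10⁻²³ × 335 × 8.65×10³ × 7.48×10² = 1.20×10⁻¹³ V²
V_n = √(1.20×10⁻¹³) = 3.46×10⁻⁷ V = 346 nV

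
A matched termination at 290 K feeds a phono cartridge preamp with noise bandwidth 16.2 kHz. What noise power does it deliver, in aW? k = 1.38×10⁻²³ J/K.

P_n = kTB = 1.38×10⁻²³ × 290 × 1.62×10⁴ = 6.48×10⁻¹⁷ W = 64.8 aW

64.8 aW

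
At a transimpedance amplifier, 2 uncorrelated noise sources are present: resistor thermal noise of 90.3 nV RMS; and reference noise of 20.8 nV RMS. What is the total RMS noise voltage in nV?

92.7 nV

Uncorrelated sources add in power (mean-square): V_tot = √(ΣV_i²)
V_tot = √[(9.03×10⁻⁸)² + (2.08×10⁻⁸)²] = 9.27×10⁻⁸ V = 92.7 nV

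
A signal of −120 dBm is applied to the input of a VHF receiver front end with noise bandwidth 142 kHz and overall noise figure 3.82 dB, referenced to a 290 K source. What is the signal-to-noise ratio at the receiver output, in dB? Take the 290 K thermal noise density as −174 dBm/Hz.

Noise floor: N = −174 + 10 log₁₀(B) + NF
10 log₁₀(1.42×10⁵) = 51.52 dB
N = −174 + 51.52 + 3.82 = −118.66 dBm
SNR = P_sig − N = −120 − (−118.66) = −1.34 dB → −1.3 dB

−1.3 dB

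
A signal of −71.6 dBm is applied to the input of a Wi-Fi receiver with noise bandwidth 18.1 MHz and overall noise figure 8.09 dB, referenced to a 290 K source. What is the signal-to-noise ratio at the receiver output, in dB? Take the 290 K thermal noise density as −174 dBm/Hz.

Noise floor: N = −174 + 10 log₁₀(B) + NF
10 log₁₀(1.81×10⁷) = 72.58 dB
N = −174 + 72.58 + 8.09 = −93.33 dBm
SNR = P_sig − N = −71.6 − (−93.33) = 21.73 dB → 21.7 dB

21.7 dB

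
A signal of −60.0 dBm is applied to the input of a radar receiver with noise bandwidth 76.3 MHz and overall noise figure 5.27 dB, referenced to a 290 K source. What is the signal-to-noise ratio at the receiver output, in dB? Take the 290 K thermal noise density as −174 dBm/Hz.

29.9 dB

Noise floor: N = −174 + 10 log₁₀(B) + NF
10 log₁₀(7.63×10⁷) = 78.83 dB
N = −174 + 78.83 + 5.27 = −89.90 dBm
SNR = P_sig − N = −60.0 − (−89.90) = 29.90 dB → 29.9 dB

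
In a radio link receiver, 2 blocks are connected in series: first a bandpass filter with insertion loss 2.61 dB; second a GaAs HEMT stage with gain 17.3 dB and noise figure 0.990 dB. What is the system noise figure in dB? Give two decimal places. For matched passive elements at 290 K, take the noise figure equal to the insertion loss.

Convert to linear (a loss of L dB is a gain of −L dB): F_i = 10^(NF_i/10), G_i = 10^(G_i,dB/10)
  Stage 1: F_1 = 10^(2.61/10) = 1.824, G_1 = 10^(−2.61/10) = 0.5483
  Stage 2: F_2 = 10^(0.990/10) = 1.256, G_2 = 10^(17.3/10) = 53.70
Friis cascade:
  F = 1.824 + (1.256 − 1)/0.5483 = 2.291
NF = 10 log₁₀(2.291) = 3.60 dB

3.60 dB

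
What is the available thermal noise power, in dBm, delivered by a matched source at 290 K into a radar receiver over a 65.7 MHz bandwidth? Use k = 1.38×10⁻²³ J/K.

−95.8 dBm

P_n = kTB = 1.38×10⁻²³ × 290 × 6.57×10⁷ = 2.63×10⁻¹³ W
In dBm: 10 log₁₀(2.63×10⁻¹³ / 10⁻³) = −95.8 dBm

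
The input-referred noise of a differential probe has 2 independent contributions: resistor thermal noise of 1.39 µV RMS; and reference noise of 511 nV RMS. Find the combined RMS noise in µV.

Uncorrelated sources add in power (mean-square): V_tot = √(ΣV_i²)
V_tot = √[(1.39×10⁻⁶)² + (5.11×10⁻⁷)²] = 1.48×10⁻⁶ V = 1.48 µV

1.48 µV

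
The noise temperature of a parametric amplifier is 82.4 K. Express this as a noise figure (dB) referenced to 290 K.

F = 1 + T_e/T₀ = 1 + 82.4/290 = 1.28414
NF = 10 log₁₀(1.28414) = 1.09 dB

1.09 dB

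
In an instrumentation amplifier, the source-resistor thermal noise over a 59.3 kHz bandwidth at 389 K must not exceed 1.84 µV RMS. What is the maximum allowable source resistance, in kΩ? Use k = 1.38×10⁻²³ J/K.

Johnson–Nyquist: V_n = √(4kTRB) ⇒ R = V_n² / (4kTB)
4kTB = 4 × 1.38×10⁻²³ × 389 × 5.93×10⁴ = 1.27×10⁻¹⁵
R = (1.84×10⁻⁶)² / 1.27×10⁻¹⁵ = 2.66×10³ Ω = 2.66 kΩ

2.66 kΩ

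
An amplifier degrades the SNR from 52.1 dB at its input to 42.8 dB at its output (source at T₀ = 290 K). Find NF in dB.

9.3 dB

NF (dB) = SNR_in(dB) − SNR_out(dB) when the source is at T₀
NF = 52.1 − 42.8 = 9.3 dB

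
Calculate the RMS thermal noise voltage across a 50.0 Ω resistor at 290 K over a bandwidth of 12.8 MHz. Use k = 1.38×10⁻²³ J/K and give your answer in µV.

3.20 µV

V_n = √(4kTRB)
4kTRB = 4 × 1.38×10⁻²³ × 290 × 5.00×10¹ × 1.28×10⁷ = 1.02×10⁻¹¹ V²
V_n = √(1.02×10⁻¹¹) = 3.20×10⁻⁶ V = 3.20 µV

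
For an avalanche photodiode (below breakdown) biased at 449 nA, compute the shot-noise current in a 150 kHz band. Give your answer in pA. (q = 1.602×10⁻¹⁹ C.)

147 pA

I_n = √(2qI·B)
2qI·B = 2 × 1.602×10⁻¹⁹ × 4.49×10⁻⁷ × 1.50×10⁵ = 2.16×10⁻²⁰ A²
I_n = √(2.16×10⁻²⁰) = 1.47×10⁻¹⁰ A = 147 pA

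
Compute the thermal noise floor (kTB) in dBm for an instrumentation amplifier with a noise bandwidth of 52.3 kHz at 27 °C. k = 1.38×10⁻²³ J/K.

T = 27 °C + 273.15 = 300.15 K
P_n = kTB = 1.38×10⁻²³ × 300.15 × 5.23×10⁴ = 2.17×10⁻¹⁶ W
In dBm: 10 log₁₀(2.17×10⁻¹⁶ / 10⁻³) = −126.6 dBm

−126.6 dBm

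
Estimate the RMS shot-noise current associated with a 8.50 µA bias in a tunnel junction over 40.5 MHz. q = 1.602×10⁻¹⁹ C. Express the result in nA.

I_n = √(2qI·B)
2qI·B = 2 × 1.602×10⁻¹⁹ × 8.50×10⁻⁶ × 4.05×10⁷ = 1.10×10⁻¹⁶ A²
I_n = √(1.10×10⁻¹⁶) = 1.05×10⁻⁸ A = 10.5 nA

10.5 nA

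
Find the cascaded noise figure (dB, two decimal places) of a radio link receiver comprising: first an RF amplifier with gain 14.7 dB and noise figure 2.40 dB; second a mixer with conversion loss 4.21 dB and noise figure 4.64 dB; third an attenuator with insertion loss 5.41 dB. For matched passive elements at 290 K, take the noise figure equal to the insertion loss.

Convert to linear (a loss of L dB is a gain of −L dB): F_i = 10^(NF_i/10), G_i = 10^(G_i,dB/10)
  Stage 1: F_1 = 10^(2.40/10) = 1.738, G_1 = 10^(14.7/10) = 29.51
  Stage 2: F_2 = 10^(4.64/10) = 2.911, G_2 = 10^(−4.21/10) = 0.3793
  Stage 3: F_3 = 10^(5.41/10) = 3.475, G_3 = 10^(−5.41/10) = 0.2877
Friis cascade:
  F = 1.738 + (2.911 − 1)/29.51 + (3.475 − 1)/11.19 = 2.024
NF = 10 log₁₀(2.024) = 3.06 dB

3.06 dB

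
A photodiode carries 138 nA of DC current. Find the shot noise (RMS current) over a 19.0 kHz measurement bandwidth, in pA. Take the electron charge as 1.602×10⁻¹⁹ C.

29.0 pA

I_n = √(2qI·B)
2qI·B = 2 × 1.602×10⁻¹⁹ × 1.38×10⁻⁷ × 1.90×10⁴ = 8.40×10⁻²² A²
I_n = √(8.40×10⁻²²) = 2.90×10⁻¹¹ A = 29.0 pA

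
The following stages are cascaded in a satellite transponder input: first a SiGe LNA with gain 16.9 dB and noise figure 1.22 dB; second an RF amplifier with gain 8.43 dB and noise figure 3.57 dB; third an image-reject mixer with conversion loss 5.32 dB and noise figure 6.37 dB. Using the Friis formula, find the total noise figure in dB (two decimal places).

1.34 dB

Convert to linear (a loss of L dB is a gain of −L dB): F_i = 10^(NF_i/10), G_i = 10^(G_i,dB/10)
  Stage 1: F_1 = 10^(1.22/10) = 1.324, G_1 = 10^(16.9/10) = 48.98
  Stage 2: F_2 = 10^(3.57/10) = 2.275, G_2 = 10^(8.43/10) = 6.966
  Stage 3: F_3 = 10^(6.37/10) = 4.335, G_3 = 10^(−5.32/10) = 0.2938
Friis cascade:
  F = 1.324 + (2.275 − 1)/48.98 + (4.335 − 1)/341.2 = 1.360
NF = 10 log₁₀(1.360) = 1.34 dB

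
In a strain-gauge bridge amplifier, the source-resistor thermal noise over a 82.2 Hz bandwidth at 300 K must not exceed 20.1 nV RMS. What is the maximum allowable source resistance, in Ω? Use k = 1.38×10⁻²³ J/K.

Johnson–Nyquist: V_n = √(4kTRB) ⇒ R = V_n² / (4kTB)
4kTB = 4 × 1.38×10⁻²³ × 300 × 8.22×10¹ = 1.36×10⁻¹⁸
R = (2.01×10⁻⁸)² / 1.36×10⁻¹⁸ = 2.97×10² Ω = 297 Ω

297 Ω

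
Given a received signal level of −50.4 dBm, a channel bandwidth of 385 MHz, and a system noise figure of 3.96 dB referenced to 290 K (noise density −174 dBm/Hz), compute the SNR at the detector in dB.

Noise floor: N = −174 + 10 log₁₀(B) + NF
10 log₁₀(3.85×10⁸) = 85.85 dB
N = −174 + 85.85 + 3.96 = −84.19 dBm
SNR = P_sig − N = −50.4 − (−84.19) = 33.79 dB → 33.8 dB

33.8 dB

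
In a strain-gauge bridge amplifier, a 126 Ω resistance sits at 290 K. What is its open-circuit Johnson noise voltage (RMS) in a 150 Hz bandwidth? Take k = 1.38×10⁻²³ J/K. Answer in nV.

17.4 nV

V_n = √(4kTRB)
4kTRB = 4 × 1.38×10⁻²³ × 290 × 1.26×10² × 1.50×10² = 3.03×10⁻¹⁶ V²
V_n = √(3.03×10⁻¹⁶) = 1.74×10⁻⁸ V = 17.4 nV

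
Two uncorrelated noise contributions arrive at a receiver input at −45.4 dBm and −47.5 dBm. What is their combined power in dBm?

−43.3 dBm

Convert to linear, add, convert back:
P₁ = 2.88×10⁻⁸ W, P₂ = 1.78×10⁻⁸ W
P_tot = 4.66×10⁻⁸ W → 10 log₁₀(P_tot / 10⁻³) = −43.3 dBm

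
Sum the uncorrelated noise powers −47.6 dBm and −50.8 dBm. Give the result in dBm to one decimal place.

−45.9 dBm

Convert to linear, add, convert back:
P₁ = 1.74×10⁻⁸ W, P₂ = 8.32×10⁻⁹ W
P_tot = 2.57×10⁻⁸ W → 10 log₁₀(P_tot / 10⁻³) = −45.9 dBm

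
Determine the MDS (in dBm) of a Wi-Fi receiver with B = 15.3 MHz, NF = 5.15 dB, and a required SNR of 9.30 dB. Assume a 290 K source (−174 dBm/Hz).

Sensitivity = −174 + 10 log₁₀(B) + NF + SNR_min
= −174 + 71.85 + 5.15 + 9.30
= −87.70 dBm → −87.7 dBm

−87.7 dBm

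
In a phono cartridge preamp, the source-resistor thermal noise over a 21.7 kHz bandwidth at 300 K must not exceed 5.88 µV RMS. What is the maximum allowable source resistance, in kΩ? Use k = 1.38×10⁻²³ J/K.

Johnson–Nyquist: V_n = √(4kTRB) ⇒ R = V_n² / (4kTB)
4kTB = 4 × 1.38×10⁻²³ × 300 × 2.17×10⁴ = 3.59×10⁻¹⁶
R = (5.88×10⁻⁶)² / 3.59×10⁻¹⁶ = 9.62×10⁴ Ω = 96.2 kΩ

96.2 kΩ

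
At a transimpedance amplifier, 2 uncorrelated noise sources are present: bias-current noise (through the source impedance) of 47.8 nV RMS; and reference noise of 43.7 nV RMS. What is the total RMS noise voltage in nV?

64.8 nV

Uncorrelated sources add in power (mean-square): V_tot = √(ΣV_i²)
V_tot = √[(4.78×10⁻⁸)² + (4.37×10⁻⁸)²] = 6.48×10⁻⁸ V = 64.8 nV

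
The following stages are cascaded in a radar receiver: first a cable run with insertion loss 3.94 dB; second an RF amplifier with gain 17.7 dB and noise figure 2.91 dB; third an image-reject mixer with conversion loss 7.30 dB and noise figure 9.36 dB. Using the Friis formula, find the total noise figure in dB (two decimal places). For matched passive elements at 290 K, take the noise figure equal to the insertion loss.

7.13 dB

Convert to linear (a loss of L dB is a gain of −L dB): F_i = 10^(NF_i/10), G_i = 10^(G_i,dB/10)
  Stage 1: F_1 = 10^(3.94/10) = 2.477, G_1 = 10^(−3.94/10) = 0.4036
  Stage 2: F_2 = 10^(2.91/10) = 1.954, G_2 = 10^(17.7/10) = 58.88
  Stage 3: F_3 = 10^(9.36/10) = 8.630, G_3 = 10^(−7.30/10) = 0.1862
Friis cascade:
  F = 2.477 + (1.954 − 1)/0.4036 + (8.630 − 1)/23.77 = 5.163
NF = 10 log₁₀(5.163) = 7.13 dB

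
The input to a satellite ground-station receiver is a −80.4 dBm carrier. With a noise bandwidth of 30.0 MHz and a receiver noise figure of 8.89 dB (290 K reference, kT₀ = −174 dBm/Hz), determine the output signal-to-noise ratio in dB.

9.9 dB

Noise floor: N = −174 + 10 log₁₀(B) + NF
10 log₁₀(3.00×10⁷) = 74.77 dB
N = −174 + 74.77 + 8.89 = −90.34 dBm
SNR = P_sig − N = −80.4 − (−90.34) = 9.94 dB → 9.9 dB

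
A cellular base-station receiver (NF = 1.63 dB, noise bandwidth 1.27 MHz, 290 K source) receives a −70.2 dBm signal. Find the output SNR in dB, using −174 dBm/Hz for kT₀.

41.1 dB

Noise floor: N = −174 + 10 log₁₀(B) + NF
10 log₁₀(1.27×10⁶) = 61.04 dB
N = −174 + 61.04 + 1.63 = −111.33 dBm
SNR = P_sig − N = −70.2 − (−111.33) = 41.13 dB → 41.1 dB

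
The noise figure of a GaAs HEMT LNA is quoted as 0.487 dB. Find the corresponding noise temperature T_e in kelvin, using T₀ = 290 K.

F = 10^(0.487/10) = 1.11866
T_e = (F − 1)·T₀ = (1.11866 − 1) × 290 = 34.4 K

34.4 K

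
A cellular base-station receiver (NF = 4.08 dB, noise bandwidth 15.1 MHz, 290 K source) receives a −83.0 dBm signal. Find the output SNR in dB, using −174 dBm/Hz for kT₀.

Noise floor: N = −174 + 10 log₁₀(B) + NF
10 log₁₀(1.51×10⁷) = 71.79 dB
N = −174 + 71.79 + 4.08 = −98.13 dBm
SNR = P_sig − N = −83.0 − (−98.13) = 15.13 dB → 15.1 dB

15.1 dB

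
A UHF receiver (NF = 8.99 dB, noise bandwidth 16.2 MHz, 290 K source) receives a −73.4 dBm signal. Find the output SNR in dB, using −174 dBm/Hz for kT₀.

19.5 dB

Noise floor: N = −174 + 10 log₁₀(B) + NF
10 log₁₀(1.62×10⁷) = 72.1 dB
N = −174 + 72.1 + 8.99 = −92.91 dBm
SNR = P_sig − N = −73.4 − (−92.91) = 19.51 dB → 19.5 dB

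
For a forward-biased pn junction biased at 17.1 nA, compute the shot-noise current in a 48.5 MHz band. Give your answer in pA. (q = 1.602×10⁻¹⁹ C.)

I_n = √(2qI·B)
2qI·B = 2 × 1.602×10⁻¹⁹ × 1.71×10⁻⁸ × 4.85×10⁷ = 2.66×10⁻¹⁹ A²
I_n = √(2.66×10⁻¹⁹) = 5.15×10⁻¹⁰ A = 515 pA

515 pA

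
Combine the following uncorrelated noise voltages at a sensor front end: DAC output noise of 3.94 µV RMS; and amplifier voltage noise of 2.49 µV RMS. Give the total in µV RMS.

4.66 µV

Uncorrelated sources add in power (mean-square): V_tot = √(ΣV_i²)
V_tot = √[(3.94×10⁻⁶)² + (2.49×10⁻⁶)²] = 4.66×10⁻⁶ V = 4.66 µV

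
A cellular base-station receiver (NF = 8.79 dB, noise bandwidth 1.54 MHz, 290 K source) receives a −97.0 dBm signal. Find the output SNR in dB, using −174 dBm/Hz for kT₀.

6.3 dB

Noise floor: N = −174 + 10 log₁₀(B) + NF
10 log₁₀(1.54×10⁶) = 61.88 dB
N = −174 + 61.88 + 8.79 = −103.33 dBm
SNR = P_sig − N = −97.0 − (−103.33) = 6.33 dB → 6.3 dB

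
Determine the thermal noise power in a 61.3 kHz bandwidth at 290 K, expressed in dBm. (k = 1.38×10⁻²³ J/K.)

P_n = kTB = 1.38×10⁻²³ × 290 × 6.13×10⁴ = 2.45×10⁻¹⁶ W
In dBm: 10 log₁₀(2.45×10⁻¹⁶ / 10⁻³) = −126.1 dBm

−126.1 dBm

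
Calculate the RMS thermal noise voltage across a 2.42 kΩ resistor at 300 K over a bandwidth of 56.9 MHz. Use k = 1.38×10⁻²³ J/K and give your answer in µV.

47.8 µV

V_n = √(4kTRB)
4kTRB = 4 × 1.38×10⁻²³ × 300 × 2.42×10³ × 5.69×10⁷ = 2.28×10⁻⁹ V²
V_n = √(2.28×10⁻⁹) = 4.78×10⁻⁵ V = 47.8 µV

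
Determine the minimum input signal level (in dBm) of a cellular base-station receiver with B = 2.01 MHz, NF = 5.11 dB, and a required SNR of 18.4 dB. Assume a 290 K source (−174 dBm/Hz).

−87.5 dBm

Sensitivity = −174 + 10 log₁₀(B) + NF + SNR_min
= −174 + 63.03 + 5.11 + 18.4
= −87.46 dBm → −87.5 dBm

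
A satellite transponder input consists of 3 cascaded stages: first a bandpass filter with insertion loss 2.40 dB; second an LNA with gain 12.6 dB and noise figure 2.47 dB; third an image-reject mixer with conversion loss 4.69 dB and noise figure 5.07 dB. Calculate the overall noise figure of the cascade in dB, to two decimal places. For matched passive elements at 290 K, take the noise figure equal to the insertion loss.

5.16 dB

Convert to linear (a loss of L dB is a gain of −L dB): F_i = 10^(NF_i/10), G_i = 10^(G_i,dB/10)
  Stage 1: F_1 = 10^(2.40/10) = 1.738, G_1 = 10^(−2.40/10) = 0.5754
  Stage 2: F_2 = 10^(2.47/10) = 1.766, G_2 = 10^(12.6/10) = 18.20
  Stage 3: F_3 = 10^(5.07/10) = 3.214, G_3 = 10^(−4.69/10) = 0.3396
Friis cascade:
  F = 1.738 + (1.766 − 1)/0.5754 + (3.214 − 1)/10.47 = 3.280
NF = 10 log₁₀(3.280) = 5.16 dB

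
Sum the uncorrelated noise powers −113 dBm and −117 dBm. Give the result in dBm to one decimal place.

−111.5 dBm

Convert to linear, add, convert back:
P₁ = 5.01×10⁻¹⁵ W, P₂ = 2.00×10⁻¹⁵ W
P_tot = 7.01×10⁻¹⁵ W → 10 log₁₀(P_tot / 10⁻³) = −111.5 dBm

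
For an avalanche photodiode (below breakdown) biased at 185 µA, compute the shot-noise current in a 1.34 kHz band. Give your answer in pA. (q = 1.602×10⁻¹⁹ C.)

I_n = √(2qI·B)
2qI·B = 2 × 1.602×10⁻¹⁹ × 1.85×10⁻⁴ × 1.34×10³ = 7.94×10⁻²⁰ A²
I_n = √(7.94×10⁻²⁰) = 2.82×10⁻¹⁰ A = 282 pA

282 pA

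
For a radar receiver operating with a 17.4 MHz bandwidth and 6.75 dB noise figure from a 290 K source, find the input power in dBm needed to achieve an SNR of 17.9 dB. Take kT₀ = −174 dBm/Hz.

−76.9 dBm

Sensitivity = −174 + 10 log₁₀(B) + NF + SNR_min
= −174 + 72.41 + 6.75 + 17.9
= −76.94 dBm → −76.9 dBm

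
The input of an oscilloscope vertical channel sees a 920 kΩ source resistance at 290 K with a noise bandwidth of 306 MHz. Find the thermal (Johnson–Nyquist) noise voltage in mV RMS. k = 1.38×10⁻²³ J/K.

2.12 mV

V_n = √(4kTRB)
4kTRB = 4 × 1.38×10⁻²³ × 290 × 9.20×10⁵ × 3.06×10⁸ = 4.51×10⁻⁶ V²
V_n = √(4.51×10⁻⁶) = 2.12×10⁻³ V = 2.12 mV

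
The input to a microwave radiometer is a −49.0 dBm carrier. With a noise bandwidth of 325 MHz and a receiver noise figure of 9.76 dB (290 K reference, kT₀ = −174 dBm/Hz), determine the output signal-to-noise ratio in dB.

30.1 dB

Noise floor: N = −174 + 10 log₁₀(B) + NF
10 log₁₀(3.25×10⁸) = 85.12 dB
N = −174 + 85.12 + 9.76 = −79.12 dBm
SNR = P_sig − N = −49.0 − (−79.12) = 30.12 dB → 30.1 dB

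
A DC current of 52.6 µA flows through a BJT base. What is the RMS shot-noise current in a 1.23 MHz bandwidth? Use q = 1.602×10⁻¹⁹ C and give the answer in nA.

4.55 nA

I_n = √(2qI·B)
2qI·B = 2 × 1.602×10⁻¹⁹ × 5.26×10⁻⁵ × 1.23×10⁶ = 2.07×10⁻¹⁷ A²
I_n = √(2.07×10⁻¹⁷) = 4.55×10⁻⁹ A = 4.55 nA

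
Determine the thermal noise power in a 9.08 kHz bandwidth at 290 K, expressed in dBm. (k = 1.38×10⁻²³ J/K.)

P_n = kTB = 1.38×10⁻²³ × 290 × 9.08×10³ = 3.63×10⁻¹⁷ W
In dBm: 10 log₁₀(3.63×10⁻¹⁷ / 10⁻³) = −134.4 dBm

−134.4 dBm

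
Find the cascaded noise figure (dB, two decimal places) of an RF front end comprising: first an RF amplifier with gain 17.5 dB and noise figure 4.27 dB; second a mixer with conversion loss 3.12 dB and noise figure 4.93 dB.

Convert to linear (a loss of L dB is a gain of −L dB): F_i = 10^(NF_i/10), G_i = 10^(G_i,dB/10)
  Stage 1: F_1 = 10^(4.27/10) = 2.673, G_1 = 10^(17.5/10) = 56.23
  Stage 2: F_2 = 10^(4.93/10) = 3.112, G_2 = 10^(−3.12/10) = 0.4875
Friis cascade:
  F = 2.673 + (3.112 − 1)/56.23 = 2.711
NF = 10 log₁₀(2.711) = 4.33 dB

4.33 dB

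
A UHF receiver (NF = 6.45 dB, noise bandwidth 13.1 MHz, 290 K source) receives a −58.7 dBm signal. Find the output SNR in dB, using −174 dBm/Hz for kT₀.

Noise floor: N = −174 + 10 log₁₀(B) + NF
10 log₁₀(1.31×10⁷) = 71.17 dB
N = −174 + 71.17 + 6.45 = −96.38 dBm
SNR = P_sig − N = −58.7 − (−96.38) = 37.68 dB → 37.7 dB

37.7 dB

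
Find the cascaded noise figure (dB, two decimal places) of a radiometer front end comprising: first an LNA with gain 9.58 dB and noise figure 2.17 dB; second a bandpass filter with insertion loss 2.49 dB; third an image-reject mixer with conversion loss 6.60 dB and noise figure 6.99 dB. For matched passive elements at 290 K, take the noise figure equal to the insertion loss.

4.01 dB

Convert to linear (a loss of L dB is a gain of −L dB): F_i = 10^(NF_i/10), G_i = 10^(G_i,dB/10)
  Stage 1: F_1 = 10^(2.17/10) = 1.648, G_1 = 10^(9.58/10) = 9.078
  Stage 2: F_2 = 10^(2.49/10) = 1.774, G_2 = 10^(−2.49/10) = 0.5636
  Stage 3: F_3 = 10^(6.99/10) = 5.000, G_3 = 10^(−6.60/10) = 0.2188
Friis cascade:
  F = 1.648 + (1.774 − 1)/9.078 + (5.000 − 1)/5.117 = 2.515
NF = 10 log₁₀(2.515) = 4.01 dB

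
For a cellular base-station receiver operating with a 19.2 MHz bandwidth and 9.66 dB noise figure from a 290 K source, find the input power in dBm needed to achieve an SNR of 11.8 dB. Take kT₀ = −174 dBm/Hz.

Sensitivity = −174 + 10 log₁₀(B) + NF + SNR_min
= −174 + 72.83 + 9.66 + 11.8
= −79.71 dBm → −79.7 dBm

−79.7 dBm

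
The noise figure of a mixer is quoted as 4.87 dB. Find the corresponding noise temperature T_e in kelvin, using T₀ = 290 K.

600 K

F = 10^(4.87/10) = 3.06902
T_e = (F − 1)·T₀ = (3.06902 − 1) × 290 = 600 K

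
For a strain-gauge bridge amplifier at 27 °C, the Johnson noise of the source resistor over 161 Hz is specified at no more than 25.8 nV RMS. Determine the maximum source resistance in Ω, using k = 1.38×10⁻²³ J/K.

250 Ω

T = 27 °C + 273.15 = 300.15 K
Johnson–Nyquist: V_n = √(4kTRB) ⇒ R = V_n² / (4kTB)
4kTB = 4 × 1.38×10⁻²³ × 300.15 × 1.61×10² = 2.67×10⁻¹⁸
R = (2.58×10⁻⁸)² / 2.67×10⁻¹⁸ = 2.50×10² Ω = 250 Ω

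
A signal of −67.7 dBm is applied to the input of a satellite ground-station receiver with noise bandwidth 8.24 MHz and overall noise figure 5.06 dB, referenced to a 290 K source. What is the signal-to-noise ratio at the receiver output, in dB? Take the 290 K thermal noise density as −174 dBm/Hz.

Noise floor: N = −174 + 10 log₁₀(B) + NF
10 log₁₀(8.24×10⁶) = 69.16 dB
N = −174 + 69.16 + 5.06 = −99.78 dBm
SNR = P_sig − N = −67.7 − (−99.78) = 32.08 dB → 32.1 dB

32.1 dB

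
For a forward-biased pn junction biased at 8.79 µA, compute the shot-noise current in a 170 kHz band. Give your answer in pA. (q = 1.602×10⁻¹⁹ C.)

692 pA

I_n = √(2qI·B)
2qI·B = 2 × 1.602×10⁻¹⁹ × 8.79×10⁻⁶ × 1.70×10⁵ = 4.79×10⁻¹⁹ A²
I_n = √(4.79×10⁻¹⁹) = 6.92×10⁻¹⁰ A = 692 pA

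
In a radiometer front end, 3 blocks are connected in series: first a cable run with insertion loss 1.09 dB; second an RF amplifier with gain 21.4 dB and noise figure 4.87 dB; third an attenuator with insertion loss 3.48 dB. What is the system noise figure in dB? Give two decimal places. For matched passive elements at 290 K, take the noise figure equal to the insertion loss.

5.97 dB

Convert to linear (a loss of L dB is a gain of −L dB): F_i = 10^(NF_i/10), G_i = 10^(G_i,dB/10)
  Stage 1: F_1 = 10^(1.09/10) = 1.285, G_1 = 10^(−1.09/10) = 0.7780
  Stage 2: F_2 = 10^(4.87/10) = 3.069, G_2 = 10^(21.4/10) = 138.0
  Stage 3: F_3 = 10^(3.48/10) = 2.228, G_3 = 10^(−3.48/10) = 0.4487
Friis cascade:
  F = 1.285 + (3.069 − 1)/0.7780 + (2.228 − 1)/107.4 = 3.956
NF = 10 log₁₀(3.956) = 5.97 dB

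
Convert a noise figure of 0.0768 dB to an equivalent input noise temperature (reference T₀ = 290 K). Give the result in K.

5.17 K

F = 10^(0.0768/10) = 1.01784
T_e = (F − 1)·T₀ = (1.01784 − 1) × 290 = 5.17 K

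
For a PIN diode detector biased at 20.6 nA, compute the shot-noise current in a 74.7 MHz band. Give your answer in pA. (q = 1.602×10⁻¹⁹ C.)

702 pA

I_n = √(2qI·B)
2qI·B = 2 × 1.602×10⁻¹⁹ × 2.06×10⁻⁸ × 7.47×10⁷ = 4.93×10⁻¹⁹ A²
I_n = √(4.93×10⁻¹⁹) = 7.02×10⁻¹⁰ A = 702 pA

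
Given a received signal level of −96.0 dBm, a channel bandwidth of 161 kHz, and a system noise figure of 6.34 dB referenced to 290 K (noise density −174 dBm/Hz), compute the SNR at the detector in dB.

Noise floor: N = −174 + 10 log₁₀(B) + NF
10 log₁₀(1.61×10⁵) = 52.07 dB
N = −174 + 52.07 + 6.34 = −115.59 dBm
SNR = P_sig − N = −96.0 − (−115.59) = 19.59 dB → 19.6 dB

19.6 dB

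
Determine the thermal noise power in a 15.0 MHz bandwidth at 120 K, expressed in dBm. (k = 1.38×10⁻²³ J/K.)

P_n = kTB = 1.38×10⁻²³ × 120 × 1.50×10⁷ = 2.48×10⁻¹⁴ W
In dBm: 10 log₁₀(2.48×10⁻¹⁴ / 10⁻³) = −106.0 dBm

−106.0 dBm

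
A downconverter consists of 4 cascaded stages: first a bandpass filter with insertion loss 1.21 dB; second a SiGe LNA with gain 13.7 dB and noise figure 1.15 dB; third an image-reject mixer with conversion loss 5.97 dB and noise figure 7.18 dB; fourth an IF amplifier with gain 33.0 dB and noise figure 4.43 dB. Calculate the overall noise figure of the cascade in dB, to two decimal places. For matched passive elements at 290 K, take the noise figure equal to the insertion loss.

3.72 dB

Convert to linear (a loss of L dB is a gain of −L dB): F_i = 10^(NF_i/10), G_i = 10^(G_i,dB/10)
  Stage 1: F_1 = 10^(1.21/10) = 1.321, G_1 = 10^(−1.21/10) = 0.7568
  Stage 2: F_2 = 10^(1.15/10) = 1.303, G_2 = 10^(13.7/10) = 23.44
  Stage 3: F_3 = 10^(7.18/10) = 5.224, G_3 = 10^(−5.97/10) = 0.2529
  Stage 4: F_4 = 10^(4.43/10) = 2.773, G_4 = 10^(33.0/10) = 1995
Friis cascade:
  F = 1.321 + (1.303 − 1)/0.7568 + (5.224 − 1)/17.74 + (2.773 − 1)/4.487 = 2.355
NF = 10 log₁₀(2.355) = 3.72 dB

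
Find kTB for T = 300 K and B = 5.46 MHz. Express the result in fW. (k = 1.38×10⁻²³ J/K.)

22.6 fW

P_n = kTB = 1.38×10⁻²³ × 300 × 5.46×10⁶ = 2.26×10⁻¹⁴ W = 22.6 fW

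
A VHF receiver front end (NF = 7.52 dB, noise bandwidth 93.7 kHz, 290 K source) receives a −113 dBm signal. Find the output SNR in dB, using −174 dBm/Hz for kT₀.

Noise floor: N = −174 + 10 log₁₀(B) + NF
10 log₁₀(9.37×10⁴) = 49.72 dB
N = −174 + 49.72 + 7.52 = −116.76 dBm
SNR = P_sig − N = −113 − (−116.76) = 3.76 dB → 3.8 dB

3.8 dB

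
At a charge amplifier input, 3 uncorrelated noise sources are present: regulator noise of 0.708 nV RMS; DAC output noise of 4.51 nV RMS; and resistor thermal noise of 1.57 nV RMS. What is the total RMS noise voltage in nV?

Uncorrelated sources add in power (mean-square): V_tot = √(ΣV_i²)
V_tot = √[(7.08×10⁻¹⁰)² + (4.51×10⁻⁹)² + (1.57×10⁻⁹)²] = 4.83×10⁻⁹ V = 4.83 nV

4.83 nV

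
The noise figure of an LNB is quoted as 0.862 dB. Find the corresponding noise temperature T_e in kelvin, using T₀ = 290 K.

F = 10^(0.862/10) = 1.21955
T_e = (F − 1)·T₀ = (1.21955 − 1) × 290 = 63.7 K

63.7 K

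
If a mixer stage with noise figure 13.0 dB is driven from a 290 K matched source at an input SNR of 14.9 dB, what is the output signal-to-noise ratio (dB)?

1.9 dB

By definition F = SNR_in/SNR_out, so in dB: SNR_out = SNR_in − NF
SNR_out = 14.9 − 13.0 = 1.9 dB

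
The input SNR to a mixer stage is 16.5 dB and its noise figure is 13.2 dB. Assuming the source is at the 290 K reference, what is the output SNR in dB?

3.3 dB

By definition F = SNR_in/SNR_out, so in dB: SNR_out = SNR_in − NF
SNR_out = 16.5 − 13.2 = 3.3 dB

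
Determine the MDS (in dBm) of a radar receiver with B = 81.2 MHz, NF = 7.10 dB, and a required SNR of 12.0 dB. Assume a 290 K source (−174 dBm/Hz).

−75.8 dBm

Sensitivity = −174 + 10 log₁₀(B) + NF + SNR_min
= −174 + 79.1 + 7.10 + 12.0
= −75.80 dBm → −75.8 dBm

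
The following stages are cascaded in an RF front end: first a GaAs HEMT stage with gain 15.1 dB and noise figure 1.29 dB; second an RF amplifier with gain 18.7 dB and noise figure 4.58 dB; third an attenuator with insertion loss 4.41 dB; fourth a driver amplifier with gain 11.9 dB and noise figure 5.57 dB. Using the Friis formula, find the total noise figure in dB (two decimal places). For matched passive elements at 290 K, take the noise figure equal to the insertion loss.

1.48 dB

Convert to linear (a loss of L dB is a gain of −L dB): F_i = 10^(NF_i/10), G_i = 10^(G_i,dB/10)
  Stage 1: F_1 = 10^(1.29/10) = 1.346, G_1 = 10^(15.1/10) = 32.36
  Stage 2: F_2 = 10^(4.58/10) = 2.871, G_2 = 10^(18.7/10) = 74.13
  Stage 3: F_3 = 10^(4.41/10) = 2.761, G_3 = 10^(−4.41/10) = 0.3622
  Stage 4: F_4 = 10^(5.57/10) = 3.606, G_4 = 10^(11.9/10) = 15.49
Friis cascade:
  F = 1.346 + (2.871 − 1)/32.36 + (2.761 − 1)/2399 + (3.606 − 1)/869.0 = 1.407
NF = 10 log₁₀(1.407) = 1.48 dB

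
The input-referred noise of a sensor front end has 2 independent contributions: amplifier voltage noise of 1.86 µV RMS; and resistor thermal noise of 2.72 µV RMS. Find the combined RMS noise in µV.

Uncorrelated sources add in power (mean-square): V_tot = √(ΣV_i²)
V_tot = √[(1.86×10⁻⁶)² + (2.72×10⁻⁶)²] = 3.30×10⁻⁶ V = 3.30 µV

3.30 µV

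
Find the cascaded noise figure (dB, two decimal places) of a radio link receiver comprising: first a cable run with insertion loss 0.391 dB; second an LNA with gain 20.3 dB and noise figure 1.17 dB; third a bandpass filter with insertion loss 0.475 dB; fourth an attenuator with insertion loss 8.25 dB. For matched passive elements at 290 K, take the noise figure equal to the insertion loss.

Convert to linear (a loss of L dB is a gain of −L dB): F_i = 10^(NF_i/10), G_i = 10^(G_i,dB/10)
  Stage 1: F_1 = 10^(0.391/10) = 1.094, G_1 = 10^(−0.391/10) = 0.9139
  Stage 2: F_2 = 10^(1.17/10) = 1.309, G_2 = 10^(20.3/10) = 107.2
  Stage 3: F_3 = 10^(0.475/10) = 1.116, G_3 = 10^(−0.475/10) = 0.8964
  Stage 4: F_4 = 10^(8.25/10) = 6.683, G_4 = 10^(−8.25/10) = 0.1496
Friis cascade:
  F = 1.094 + (1.309 − 1)/0.9139 + (1.116 − 1)/97.93 + (6.683 − 1)/87.78 = 1.498
NF = 10 log₁₀(1.498) = 1.76 dB

1.76 dB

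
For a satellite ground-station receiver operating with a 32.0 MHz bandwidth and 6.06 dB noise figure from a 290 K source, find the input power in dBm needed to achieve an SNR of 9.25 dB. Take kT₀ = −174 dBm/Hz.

−83.6 dBm

Sensitivity = −174 + 10 log₁₀(B) + NF + SNR_min
= −174 + 75.05 + 6.06 + 9.25
= −83.64 dBm → −83.6 dBm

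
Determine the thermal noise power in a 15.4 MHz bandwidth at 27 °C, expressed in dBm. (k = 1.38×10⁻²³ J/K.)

T = 27 °C + 273.15 = 300.15 K
P_n = kTB = 1.38×10⁻²³ × 300.15 × 1.54×10⁷ = 6.38×10⁻¹⁴ W
In dBm: 10 log₁₀(6.38×10⁻¹⁴ / 10⁻³) = −102.0 dBm

−102.0 dBm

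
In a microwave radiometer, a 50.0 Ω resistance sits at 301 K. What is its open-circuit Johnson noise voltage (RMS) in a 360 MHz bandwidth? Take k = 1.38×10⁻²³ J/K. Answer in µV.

V_n = √(4kTRB)
4kTRB = 4 × 1.38×10⁻²³ × 301 × 5.00×10¹ × 3.60×10⁸ = 2.99×10⁻¹⁰ V²
V_n = √(2.99×10⁻¹⁰) = 1.73×10⁻⁵ V = 17.3 µV

17.3 µV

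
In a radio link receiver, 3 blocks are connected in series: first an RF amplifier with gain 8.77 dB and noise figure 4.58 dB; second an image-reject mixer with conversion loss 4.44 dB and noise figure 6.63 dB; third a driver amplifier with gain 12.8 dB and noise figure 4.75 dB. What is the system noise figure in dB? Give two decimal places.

6.11 dB

Convert to linear (a loss of L dB is a gain of −L dB): F_i = 10^(NF_i/10), G_i = 10^(G_i,dB/10)
  Stage 1: F_1 = 10^(4.58/10) = 2.871, G_1 = 10^(8.77/10) = 7.534
  Stage 2: F_2 = 10^(6.63/10) = 4.603, G_2 = 10^(−4.44/10) = 0.3597
  Stage 3: F_3 = 10^(4.75/10) = 2.985, G_3 = 10^(12.8/10) = 19.05
Friis cascade:
  F = 2.871 + (4.603 − 1)/7.534 + (2.985 − 1)/2.710 = 4.082
NF = 10 log₁₀(4.082) = 6.11 dB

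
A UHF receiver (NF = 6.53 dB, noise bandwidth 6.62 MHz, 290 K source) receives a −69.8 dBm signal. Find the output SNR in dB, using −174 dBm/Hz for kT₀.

Noise floor: N = −174 + 10 log₁₀(B) + NF
10 log₁₀(6.62×10⁶) = 68.21 dB
N = −174 + 68.21 + 6.53 = −99.26 dBm
SNR = P_sig − N = −69.8 − (−99.26) = 29.46 dB → 29.5 dB

29.5 dB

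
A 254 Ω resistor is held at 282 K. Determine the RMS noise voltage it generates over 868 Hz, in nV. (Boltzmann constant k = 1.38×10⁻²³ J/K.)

58.6 nV

V_n = √(4kTRB)
4kTRB = 4 × 1.38×10⁻²³ × 282 × 2.54×10² × 8.68×10² = 3.43×10⁻¹⁵ V²
V_n = √(3.43×10⁻¹⁵) = 5.86×10⁻⁸ V = 58.6 nV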